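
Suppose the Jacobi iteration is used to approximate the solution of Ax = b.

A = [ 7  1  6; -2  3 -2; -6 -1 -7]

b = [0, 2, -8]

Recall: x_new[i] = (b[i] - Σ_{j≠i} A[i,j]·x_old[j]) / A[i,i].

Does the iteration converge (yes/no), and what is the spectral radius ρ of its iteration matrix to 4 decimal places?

Split A = D + L + U, D = diag(7, 3, -7).
T_J = -D⁻¹(L+U): T[0,2] = -(6)/(7) = -0.8571; T[0,0] = 0.
  T[0,:] = [+0.0000  -0.1429  -0.8571]
  T[1,:] = [+0.6667  +0.0000  +0.6667]
  T[2,:] = [-0.8571  -0.1429  +0.0000]
|eigenvalues of T|: 0.8571, 0.4364, 0.4364.
ρ(T) = max|λ| = 0.8571; 0.8571 < 1, so it converges for any x₀.

yes, ρ = 0.8571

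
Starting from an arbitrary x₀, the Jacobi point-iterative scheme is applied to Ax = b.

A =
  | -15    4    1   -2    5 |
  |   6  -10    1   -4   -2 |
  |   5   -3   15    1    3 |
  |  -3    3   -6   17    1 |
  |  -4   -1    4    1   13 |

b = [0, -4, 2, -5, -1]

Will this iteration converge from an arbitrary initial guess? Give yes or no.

A = D + L + U where D = diag(-15, -10, 15, 17, 13).
Jacobi: T = -D⁻¹(L+U), T[4,1] = -(-1)/(13) = +0.0769; T[4,4] = 0.
  T[0,:] = [+0.0000, +0.2667, +0.0667, -0.1333, +0.3333]
  T[1,:] = [+0.6000, +0.0000, +0.1000, -0.4000, -0.2000]
  T[2,:] = [-0.3333, +0.2000, +0.0000, -0.0667, -0.2000]
  T[3,:] = [+0.1765, -0.1765, +0.3529, +0.0000, -0.0588]
  T[4,:] = [+0.3077, +0.0769, -0.3077, -0.0769, +0.0000]
|λ(T)| sorted: 0.5817, 0.4385, 0.4385, 0.1877, 0.1877.
ρ = 0.5817; 0.5817 < 1, so it converges for any x₀.

yes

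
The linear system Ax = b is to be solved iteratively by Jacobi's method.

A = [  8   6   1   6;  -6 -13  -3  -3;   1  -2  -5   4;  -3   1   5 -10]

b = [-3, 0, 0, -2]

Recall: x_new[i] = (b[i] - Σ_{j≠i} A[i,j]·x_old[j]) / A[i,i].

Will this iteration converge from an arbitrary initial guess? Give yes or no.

yes

Diagonal D = diag(8, -13, -5, -10); L, U strict lower/upper.
Jacobi T = -D⁻¹(L+U): T[0,3] = -(6)/(8) = -0.7500; T[0,0] = 0.
  T[0,:] = [+0.0000  -0.7500  -0.1250  -0.7500]
  T[1,:] = [-0.4615  +0.0000  -0.2308  -0.2308]
  T[2,:] = [+0.2000  -0.4000  +0.0000  +0.8000]
  T[3,:] = [-0.3000  +0.1000  +0.5000  +0.0000]
moduli |λ_i(T)| = 0.8340, 0.7070, 0.7070, 0.5798.
ρ(T) = max|λ| = 0.8340; 0.8340 < 1: convergent.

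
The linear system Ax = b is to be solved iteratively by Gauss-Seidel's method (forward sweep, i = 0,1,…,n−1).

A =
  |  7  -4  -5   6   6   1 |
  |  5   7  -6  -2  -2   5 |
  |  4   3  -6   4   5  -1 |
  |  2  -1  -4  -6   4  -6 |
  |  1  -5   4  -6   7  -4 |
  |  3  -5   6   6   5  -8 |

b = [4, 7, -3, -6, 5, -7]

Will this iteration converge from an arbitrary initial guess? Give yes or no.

no

Diagonal D = diag(7, 7, -6, -6, 7, -8); L, U strict lower/upper.
T_GS = -(D+L)⁻¹U: row 0 first, T[0,3] = -(6)/(7) = -0.8571; later rows by forward substitution.
  T[0,:] = [+0.0000 +0.5714 +0.7143 -0.8571 -0.8571 -0.1429]
  T[1,:] = [+0.0000 -0.4082 +0.3469 +0.8980 +0.8980 -0.6122]
  T[2,:] = [+0.0000 +0.1769 +0.6497 +0.5442 +0.7109 -0.5680]
  T[3,:] = [+0.0000 +0.1406 -0.2528 -0.7982 -0.2426 -0.5669]
  T[4,:] = [+0.0000 -0.3537 -0.4422 -0.2313 +0.1497 -0.0068]
  T[5,:] = [+0.0000 +0.4864 +0.0723 -1.2177 -0.4379 -0.5264]
eigenvalue magnitudes: 1.5925, 0.9575, 0.9575, 0.1861, 0.1717, 0.0000.
ρ = 1.5925; 1.5925 > 1 ⇒ diverges.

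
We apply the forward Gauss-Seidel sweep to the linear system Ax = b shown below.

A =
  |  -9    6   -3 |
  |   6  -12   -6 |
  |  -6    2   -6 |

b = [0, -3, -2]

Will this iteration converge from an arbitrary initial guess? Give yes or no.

Split A = D + L + U, D = diag(-9, -12, -6).
Gauss-Seidel: T = -(D+L)⁻¹U, row 0 first, T[0,2] = -(-3)/(-9) = -0.3333; later rows by forward substitution.
  T[0,:] = [+0.0000  +0.6667  -0.3333]
  T[1,:] = [+0.0000  +0.3333  -0.6667]
  T[2,:] = [+0.0000  -0.5556  +0.1111]
moduli |λ_i(T)| = 0.8409, 0.3964, 0.0000.
ρ(T) = max|λ| = 0.8409; 0.8409 < 1, so it converges for any x₀.

yes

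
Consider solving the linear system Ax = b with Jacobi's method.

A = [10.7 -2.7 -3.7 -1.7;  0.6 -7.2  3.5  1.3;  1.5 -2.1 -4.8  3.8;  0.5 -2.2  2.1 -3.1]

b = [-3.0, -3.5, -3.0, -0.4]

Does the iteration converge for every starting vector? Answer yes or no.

yes

Write A = D+L+U with D = diag(10.7, -7.2, -4.8, -3.1).
Jacobi T = -D⁻¹(L+U): T[2,0] = -(1.5)/(-4.8) = +0.3125; T[2,2] = 0.
  T[0,:] = [+0.0000 +0.2523 +0.3458 +0.1589]
  T[1,:] = [+0.0833 +0.0000 +0.4861 +0.1806]
  T[2,:] = [+0.3125 -0.4375 +0.0000 +0.7917]
  T[3,:] = [+0.1613 -0.7097 +0.6774 +0.0000]
|roots of det(T-λI)|: 0.7888, 0.5486, 0.5486, 0.0351.
ρ(T) = max|λ| = 0.7888; 0.7888 < 1, so it converges for any x₀.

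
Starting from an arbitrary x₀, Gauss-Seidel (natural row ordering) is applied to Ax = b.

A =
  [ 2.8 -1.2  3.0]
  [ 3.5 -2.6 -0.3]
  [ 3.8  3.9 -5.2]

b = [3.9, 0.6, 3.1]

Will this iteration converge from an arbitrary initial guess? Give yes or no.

no

A = D + L + U where D = diag(2.8, -2.6, -5.2).
T_GS = -(D+L)⁻¹U: row 0 first, T[0,1] = -(-1.2)/(2.8) = +0.4286; later rows by forward substitution.
  T[0,:] = [+0.0000, +0.4286, -1.0714]
  T[1,:] = [+0.0000, +0.5769, -1.5577]
  T[2,:] = [+0.0000, +0.7459, -1.9512]
eigenvalue magnitudes: 1.3475, 0.0268, 0.0000.
ρ(T) = max|λ| = 1.3475; 1.3475 > 1: divergent.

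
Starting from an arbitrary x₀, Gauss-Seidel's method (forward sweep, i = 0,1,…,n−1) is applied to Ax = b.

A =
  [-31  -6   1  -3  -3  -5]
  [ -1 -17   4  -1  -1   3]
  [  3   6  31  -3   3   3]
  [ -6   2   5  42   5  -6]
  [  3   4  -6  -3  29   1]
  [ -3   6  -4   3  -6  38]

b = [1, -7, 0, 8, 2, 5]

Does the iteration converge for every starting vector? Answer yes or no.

Let D = diag(-31, -17, 31, 42, 29, 38); L, U the strict triangles.
GS T = -(D+L)⁻¹U: row 0 first, T[0,4] = -(-3)/(-31) = -0.0968; later rows by forward substitution.
  T[0,:] = [+0.0000  -0.1935  +0.0323  -0.0968  -0.0968  -0.1613]
  T[1,:] = [+0.0000  +0.0114  +0.2334  -0.0531  -0.0531  +0.1860]
  T[2,:] = [+0.0000  +0.0165  -0.0483  +0.1164  -0.0771  -0.1172]
  T[3,:] = [+0.0000  -0.0302  -0.0008  -0.0252  -0.1212  +0.1249]
  T[4,:] = [+0.0000  +0.0188  -0.0456  +0.0388  -0.0112  -0.0548]
  T[5,:] = [+0.0000  -0.0100  -0.0465  +0.0211  +0.0004  -0.0729]
eigenvalue magnitudes: 0.1705, 0.0870, 0.0870, 0.0552, 0.0201, 0.0000.
ρ(T) = max|λ| = 0.1705; 0.1705 < 1 ⇒ converges.

yes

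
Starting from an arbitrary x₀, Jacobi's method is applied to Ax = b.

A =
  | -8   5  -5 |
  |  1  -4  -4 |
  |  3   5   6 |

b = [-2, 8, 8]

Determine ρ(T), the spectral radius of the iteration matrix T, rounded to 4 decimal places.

1.2834

Diagonal D = diag(-8, -4, 6); L, U strict lower/upper.
Jacobi: T = -D⁻¹(L+U), T[1,0] = -(1)/(-4) = +0.2500; T[1,1] = 0.
  T[0,:] = [+0.0000 +0.6250 -0.6250]
  T[1,:] = [+0.2500 +0.0000 -1.0000]
  T[2,:] = [-0.5000 -0.8333 +0.0000]
moduli |λ_i(T)| = 1.2834, 0.9001, 0.3832.
spectral radius ρ = 1.2834; 1.2834 > 1 ⇒ diverges.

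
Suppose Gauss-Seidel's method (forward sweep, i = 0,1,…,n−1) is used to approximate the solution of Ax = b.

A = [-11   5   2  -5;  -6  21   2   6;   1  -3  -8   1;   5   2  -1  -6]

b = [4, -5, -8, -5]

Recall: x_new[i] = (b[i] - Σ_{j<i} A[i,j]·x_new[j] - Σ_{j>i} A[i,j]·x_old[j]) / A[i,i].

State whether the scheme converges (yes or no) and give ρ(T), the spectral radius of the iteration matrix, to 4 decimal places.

yes, ρ = 0.2174

Write A = D+L+U with D = diag(-11, 21, -8, -6).
Gauss-Seidel: T = -(D+L)⁻¹U, row 0 first, T[0,2] = -(2)/(-11) = +0.1818; later rows by forward substitution.
  T[0,:] = [+0.0000 +0.4545 +0.1818 -0.4545]
  T[1,:] = [+0.0000 +0.1299 -0.0433 -0.4156]
  T[2,:] = [+0.0000 +0.0081 +0.0390 +0.2240]
  T[3,:] = [+0.0000 +0.4207 +0.1306 -0.5547]
|λ(T)| sorted: 0.2174, 0.1440, 0.1440, 0.0000.
ρ(T) = max|λ| = 0.2174; 0.2174 < 1, so it converges for any x₀.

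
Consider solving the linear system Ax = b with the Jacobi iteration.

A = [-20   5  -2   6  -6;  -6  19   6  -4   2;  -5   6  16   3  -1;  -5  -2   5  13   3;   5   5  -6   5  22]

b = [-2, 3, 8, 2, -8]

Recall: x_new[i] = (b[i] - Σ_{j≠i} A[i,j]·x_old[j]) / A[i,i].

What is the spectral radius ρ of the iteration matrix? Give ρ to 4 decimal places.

0.8292

Write A = D+L+U with D = diag(-20, 19, 16, 13, 22).
Jacobi T = -D⁻¹(L+U): T[3,4] = -(3)/(13) = -0.2308; T[3,3] = 0.
  T[0,:] = [+0.0000 +0.2500 -0.1000 +0.3000 -0.3000]
  T[1,:] = [+0.3158 +0.0000 -0.3158 +0.2105 -0.1053]
  T[2,:] = [+0.3125 -0.3750 +0.0000 -0.1875 +0.0625]
  T[3,:] = [+0.3846 +0.1538 -0.3846 +0.0000 -0.2308]
  T[4,:] = [-0.2273 -0.2273 +0.2727 -0.2273 +0.0000]
moduli |λ_i(T)| = 0.8292, 0.5677, 0.1906, 0.1906, 0.1180.
ρ = 0.8292; 0.8292 < 1: convergent.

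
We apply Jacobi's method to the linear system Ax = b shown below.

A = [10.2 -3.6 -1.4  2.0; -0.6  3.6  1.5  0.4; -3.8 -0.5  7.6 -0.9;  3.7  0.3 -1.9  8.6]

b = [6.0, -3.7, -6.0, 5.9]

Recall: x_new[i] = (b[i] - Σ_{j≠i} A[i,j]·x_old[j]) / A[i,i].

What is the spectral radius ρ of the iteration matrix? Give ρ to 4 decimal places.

0.5985

Write A = D+L+U with D = diag(10.2, 3.6, 7.6, 8.6).
T_J = -D⁻¹(L+U): T[2,0] = -(-3.8)/(7.6) = +0.5000; T[2,2] = 0.
  T[0,:] = [+0.0000  +0.3529  +0.1373  -0.1961]
  T[1,:] = [+0.1667  +0.0000  -0.4167  -0.1111]
  T[2,:] = [+0.5000  +0.0658  +0.0000  +0.1184]
  T[3,:] = [-0.4302  -0.0349  +0.2209  +0.0000]
|roots of det(T-λI)|: 0.5985, 0.3580, 0.3580, 0.0274.
spectral radius ρ = 0.5985; 0.5985 < 1: convergent.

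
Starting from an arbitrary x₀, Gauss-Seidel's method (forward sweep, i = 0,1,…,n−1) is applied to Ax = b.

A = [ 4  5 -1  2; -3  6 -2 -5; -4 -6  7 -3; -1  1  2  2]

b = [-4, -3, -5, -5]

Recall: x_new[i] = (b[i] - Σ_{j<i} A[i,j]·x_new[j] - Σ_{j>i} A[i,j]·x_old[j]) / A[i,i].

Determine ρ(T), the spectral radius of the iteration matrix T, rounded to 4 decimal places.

Diagonal D = diag(4, 6, 7, 2); L, U strict lower/upper.
Gauss-Seidel: T = -(D+L)⁻¹U, row 0 first, T[0,3] = -(2)/(4) = -0.5000; later rows by forward substitution.
  T[0,:] = [+0.0000  -1.2500  +0.2500  -0.5000]
  T[1,:] = [+0.0000  -0.6250  +0.4583  +0.5833]
  T[2,:] = [+0.0000  -1.2500  +0.5357  +0.6429]
  T[3,:] = [+0.0000  +0.9375  -0.6399  -1.1845]
|λ(T)| sorted: 1.1606, 0.2774, 0.2774, 0.0000.
spectral radius ρ = 1.1606; 1.1606 > 1 ⇒ diverges.

1.1606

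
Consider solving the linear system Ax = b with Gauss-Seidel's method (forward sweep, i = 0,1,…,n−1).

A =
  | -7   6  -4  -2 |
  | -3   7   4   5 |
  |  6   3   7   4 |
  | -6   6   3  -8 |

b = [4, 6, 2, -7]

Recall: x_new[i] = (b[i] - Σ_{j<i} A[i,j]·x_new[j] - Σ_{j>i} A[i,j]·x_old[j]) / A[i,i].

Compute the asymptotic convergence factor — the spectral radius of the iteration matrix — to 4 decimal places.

1.6398

Diagonal D = diag(-7, 7, 7, -8); L, U strict lower/upper.
T_GS = -(D+L)⁻¹U: row 0 first, T[0,1] = -(6)/(-7) = +0.8571; later rows by forward substitution.
  T[0,:] = [+0.0000  +0.8571  -0.5714  -0.2857]
  T[1,:] = [+0.0000  +0.3673  -0.8163  -0.8367]
  T[2,:] = [+0.0000  -0.8921  +0.8397  +0.0321]
  T[3,:] = [+0.0000  -0.7019  +0.1312  -0.4012]
|eigenvalues of T|: 1.6398, 0.9665, 0.1325, 0.0000.
spectral radius ρ = 1.6398; 1.6398 > 1 ⇒ diverges.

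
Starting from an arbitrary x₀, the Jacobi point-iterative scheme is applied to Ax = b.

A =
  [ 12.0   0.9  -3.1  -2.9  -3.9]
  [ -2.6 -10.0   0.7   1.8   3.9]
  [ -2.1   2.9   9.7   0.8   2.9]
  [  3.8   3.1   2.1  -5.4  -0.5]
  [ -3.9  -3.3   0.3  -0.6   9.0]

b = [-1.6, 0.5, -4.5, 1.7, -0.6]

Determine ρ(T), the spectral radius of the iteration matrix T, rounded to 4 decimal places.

Diagonal D = diag(12, -10, 9.7, -5.4, 9); L, U strict lower/upper.
T_J = -D⁻¹(L+U): T[1,2] = -(0.7)/(-10) = +0.0700; T[1,1] = 0.
  T[0,:] = [+0.0000 -0.0750 +0.2583 +0.2417 +0.3250]
  T[1,:] = [-0.2600 +0.0000 +0.0700 +0.1800 +0.3900]
  T[2,:] = [+0.2165 -0.2990 +0.0000 -0.0825 -0.2990]
  T[3,:] = [+0.7037 +0.5741 +0.3889 +0.0000 -0.0926]
  T[4,:] = [+0.4333 +0.3667 -0.0333 +0.0667 +0.0000]
eigenvalue magnitudes: 0.8321, 0.4964, 0.4964, 0.1076, 0.0372.
ρ(T) = max|λ| = 0.8321; 0.8321 < 1: convergent.

0.8321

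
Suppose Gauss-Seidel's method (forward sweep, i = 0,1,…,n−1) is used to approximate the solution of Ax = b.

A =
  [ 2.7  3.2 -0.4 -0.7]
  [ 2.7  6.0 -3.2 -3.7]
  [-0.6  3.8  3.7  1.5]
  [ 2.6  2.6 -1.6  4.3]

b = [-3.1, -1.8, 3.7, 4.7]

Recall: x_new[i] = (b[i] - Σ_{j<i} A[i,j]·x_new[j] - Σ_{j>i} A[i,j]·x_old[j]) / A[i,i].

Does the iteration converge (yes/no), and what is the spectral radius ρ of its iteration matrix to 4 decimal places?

A = D + L + U where D = diag(2.7, 6, 3.7, 4.3).
GS T = -(D+L)⁻¹U: row 0 first, T[0,1] = -(3.2)/(2.7) = -1.1852; later rows by forward substitution.
  T[0,:] = [+0.0000 -1.1852 +0.1481 +0.2593]
  T[1,:] = [+0.0000 +0.5333 +0.4667 +0.5000]
  T[2,:] = [+0.0000 -0.7399 -0.4553 -0.8769]
  T[3,:] = [+0.0000 +0.1188 -0.5411 -0.7854]
moduli |λ_i(T)| = 1.2169, 0.3568, 0.3568, 0.0000.
spectral radius ρ = 1.2169; 1.2169 > 1, so it fails to converge.

no, ρ = 1.2169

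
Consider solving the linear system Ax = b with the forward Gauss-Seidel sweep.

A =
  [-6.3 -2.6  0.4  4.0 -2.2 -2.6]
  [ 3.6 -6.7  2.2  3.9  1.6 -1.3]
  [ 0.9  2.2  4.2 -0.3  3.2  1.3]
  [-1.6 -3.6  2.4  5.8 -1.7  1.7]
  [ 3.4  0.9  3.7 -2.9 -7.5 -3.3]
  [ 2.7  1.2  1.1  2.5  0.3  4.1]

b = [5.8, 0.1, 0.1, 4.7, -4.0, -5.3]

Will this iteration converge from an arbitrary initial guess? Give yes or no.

A = D + L + U where D = diag(-6.3, -6.7, 4.2, 5.8, -7.5, 4.1).
GS T = -(D+L)⁻¹U: row 0 first, T[0,3] = -(4)/(-6.3) = +0.6349; later rows by forward substitution.
  T[0,:] = [+0.0000, -0.4127, +0.0635, +0.6349, -0.3492, -0.4127]
  T[1,:] = [+0.0000, -0.2217, +0.3625, +0.9232, +0.0512, -0.4158]
  T[2,:] = [+0.0000, +0.2046, -0.2035, -0.5482, -0.7139, -0.0033]
  T[3,:] = [+0.0000, -0.3361, +0.3267, +0.9750, +0.5239, -0.6637]
  T[4,:] = [+0.0000, +0.0172, -0.1544, -0.2489, -0.7069, -0.4220]
  T[5,:] = [+0.0000, +0.4855, -0.2812, -1.1176, +0.1388, +0.8299]
|roots of det(T-λI)|: 1.4103, 0.5117, 0.5117, 0.1833, 0.0121, 0.0000.
spectral radius ρ = 1.4103; 1.4103 > 1, so it fails to converge.

no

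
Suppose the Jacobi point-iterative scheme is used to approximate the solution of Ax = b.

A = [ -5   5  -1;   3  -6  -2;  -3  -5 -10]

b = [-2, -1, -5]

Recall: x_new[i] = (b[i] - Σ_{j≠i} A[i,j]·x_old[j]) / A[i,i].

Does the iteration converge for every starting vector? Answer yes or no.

yes

Write A = D+L+U with D = diag(-5, -6, -10).
T_J = -D⁻¹(L+U): T[1,2] = -(-2)/(-6) = -0.3333; T[1,1] = 0.
  T[0,:] = [+0.0000  +1.0000  -0.2000]
  T[1,:] = [+0.5000  +0.0000  -0.3333]
  T[2,:] = [-0.3000  -0.5000  +0.0000]
moduli |λ_i(T)| = 0.9413, 0.7199, 0.2213.
spectral radius ρ = 0.9413; 0.9413 < 1, so it converges for any x₀.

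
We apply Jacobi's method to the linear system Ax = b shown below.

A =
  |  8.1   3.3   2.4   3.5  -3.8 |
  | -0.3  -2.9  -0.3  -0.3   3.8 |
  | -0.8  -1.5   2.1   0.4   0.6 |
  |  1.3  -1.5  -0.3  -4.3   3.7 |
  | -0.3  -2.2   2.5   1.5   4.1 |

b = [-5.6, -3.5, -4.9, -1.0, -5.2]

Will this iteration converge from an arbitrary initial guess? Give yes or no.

no

Let D = diag(8.1, -2.9, 2.1, -4.3, 4.1); L, U the strict triangles.
Jacobi T = -D⁻¹(L+U): T[2,4] = -(0.6)/(2.1) = -0.2857; T[2,2] = 0.
  T[0,:] = [+0.0000  -0.4074  -0.2963  -0.4321  +0.4691]
  T[1,:] = [-0.1034  +0.0000  -0.1034  -0.1034  +1.3103]
  T[2,:] = [+0.3810  +0.7143  +0.0000  -0.1905  -0.2857]
  T[3,:] = [+0.3023  -0.3488  -0.0698  +0.0000  +0.8605]
  T[4,:] = [+0.0732  +0.5366  -0.6098  -0.3659  +0.0000]
|λ(T)| sorted: 1.1255, 0.6868, 0.6868, 0.4811, 0.4811.
ρ(T) = max|λ| = 1.1255; 1.1255 > 1, so it fails to converge.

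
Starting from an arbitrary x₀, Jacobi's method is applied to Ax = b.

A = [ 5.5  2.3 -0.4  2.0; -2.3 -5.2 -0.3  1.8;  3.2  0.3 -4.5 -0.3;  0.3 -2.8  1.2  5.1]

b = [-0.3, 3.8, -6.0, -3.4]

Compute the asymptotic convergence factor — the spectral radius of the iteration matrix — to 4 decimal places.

0.8311

Write A = D+L+U with D = diag(5.5, -5.2, -4.5, 5.1).
Jacobi: T = -D⁻¹(L+U), T[0,3] = -(2)/(5.5) = -0.3636; T[0,0] = 0.
  T[0,:] = [+0.0000, -0.4182, +0.0727, -0.3636]
  T[1,:] = [-0.4423, +0.0000, -0.0577, +0.3462]
  T[2,:] = [+0.7111, +0.0667, +0.0000, -0.0667]
  T[3,:] = [-0.0588, +0.5490, -0.2353, +0.0000]
|roots of det(T-λI)|: 0.8311, 0.3658, 0.2461, 0.2461.
spectral radius ρ = 0.8311; 0.8311 < 1: convergent.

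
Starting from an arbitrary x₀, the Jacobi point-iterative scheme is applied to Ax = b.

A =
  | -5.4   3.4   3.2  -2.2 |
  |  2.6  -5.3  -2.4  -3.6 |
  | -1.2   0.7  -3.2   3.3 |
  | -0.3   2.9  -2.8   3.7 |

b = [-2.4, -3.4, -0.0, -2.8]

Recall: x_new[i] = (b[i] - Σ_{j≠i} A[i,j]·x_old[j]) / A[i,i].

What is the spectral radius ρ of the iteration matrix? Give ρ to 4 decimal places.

Let D = diag(-5.4, -5.3, -3.2, 3.7); L, U the strict triangles.
T_J = -D⁻¹(L+U): T[0,2] = -(3.2)/(-5.4) = +0.5926; T[0,0] = 0.
  T[0,:] = [+0.0000, +0.6296, +0.5926, -0.4074]
  T[1,:] = [+0.4906, +0.0000, -0.4528, -0.6792]
  T[2,:] = [-0.3750, +0.2188, +0.0000, +1.0312]
  T[3,:] = [+0.0811, -0.7838, +0.7568, +0.0000]
|λ(T)| sorted: 1.2917, 0.8840, 0.8840, 0.2471.
spectral radius ρ = 1.2917; 1.2917 > 1, so it fails to converge.

1.2917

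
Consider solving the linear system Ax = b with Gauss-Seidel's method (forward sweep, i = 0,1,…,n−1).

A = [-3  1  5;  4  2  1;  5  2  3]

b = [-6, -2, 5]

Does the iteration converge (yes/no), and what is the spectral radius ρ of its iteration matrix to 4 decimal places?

A = D + L + U where D = diag(-3, 2, 3).
Gauss-Seidel: T = -(D+L)⁻¹U, row 0 first, T[0,2] = -(5)/(-3) = +1.6667; later rows by forward substitution.
  T[0,:] = [+0.0000 +0.3333 +1.6667]
  T[1,:] = [+0.0000 -0.6667 -3.8333]
  T[2,:] = [+0.0000 -0.1111 -0.2222]
eigenvalue magnitudes: 1.1339, 0.2450, 0.0000.
ρ(T) = max|λ| = 1.1339; 1.1339 > 1 ⇒ diverges.

no, ρ = 1.1339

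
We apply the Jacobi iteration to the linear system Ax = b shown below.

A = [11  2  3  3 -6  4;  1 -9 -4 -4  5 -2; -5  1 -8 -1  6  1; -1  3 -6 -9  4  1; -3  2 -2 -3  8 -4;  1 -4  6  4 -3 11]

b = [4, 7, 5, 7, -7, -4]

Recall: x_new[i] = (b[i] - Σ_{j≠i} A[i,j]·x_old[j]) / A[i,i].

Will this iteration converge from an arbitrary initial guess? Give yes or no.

no

A = D + L + U where D = diag(11, -9, -8, -9, 8, 11).
T_J = -D⁻¹(L+U): T[2,3] = -(-1)/(-8) = -0.1250; T[2,2] = 0.
  T[0,:] = [+0.0000, -0.1818, -0.2727, -0.2727, +0.5455, -0.3636]
  T[1,:] = [+0.1111, +0.0000, -0.4444, -0.4444, +0.5556, -0.2222]
  T[2,:] = [-0.6250, +0.1250, +0.0000, -0.1250, +0.7500, +0.1250]
  T[3,:] = [-0.1111, +0.3333, -0.6667, +0.0000, +0.4444, +0.1111]
  T[4,:] = [+0.3750, -0.2500, +0.2500, +0.3750, +0.0000, +0.5000]
  T[5,:] = [-0.0909, +0.3636, -0.5455, -0.3636, +0.2727, +0.0000]
|eigenvalues of T|: 1.1762, 0.6736, 0.6736, 0.3156, 0.3156, 0.0459.
ρ = 1.1762; 1.1762 > 1, so it fails to converge.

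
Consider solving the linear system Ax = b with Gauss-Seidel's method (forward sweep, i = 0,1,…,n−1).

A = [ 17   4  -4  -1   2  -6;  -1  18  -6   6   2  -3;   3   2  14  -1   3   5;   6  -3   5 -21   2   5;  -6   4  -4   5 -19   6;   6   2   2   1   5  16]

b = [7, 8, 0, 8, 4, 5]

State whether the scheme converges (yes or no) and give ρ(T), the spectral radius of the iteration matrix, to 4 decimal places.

yes, ρ = 0.5286

Split A = D + L + U, D = diag(17, 18, 14, -21, -19, 16).
T_GS = -(D+L)⁻¹U: row 0 first, T[0,4] = -(2)/(17) = -0.1176; later rows by forward substitution.
  T[0,:] = [+0.0000 -0.2353 +0.2353 +0.0588 -0.1176 +0.3529]
  T[1,:] = [+0.0000 -0.0131 +0.3464 -0.3301 -0.1176 +0.1863]
  T[2,:] = [+0.0000 +0.0523 -0.0999 +0.1060 -0.1723 -0.4594]
  T[3,:] = [+0.0000 -0.0529 -0.0060 +0.0892 +0.0374 +0.2029]
  T[4,:] = [+0.0000 +0.0466 +0.0181 -0.0869 +0.0585 +0.3937]
  T[5,:] = [+0.0000 +0.0721 -0.1243 +0.0275 +0.0597 -0.2339]
|roots of det(T-λI)|: 0.5286, 0.2630, 0.2630, 0.1004, 0.0172, 0.0000.
ρ(T) = max|λ| = 0.5286; 0.5286 < 1, so it converges for any x₀.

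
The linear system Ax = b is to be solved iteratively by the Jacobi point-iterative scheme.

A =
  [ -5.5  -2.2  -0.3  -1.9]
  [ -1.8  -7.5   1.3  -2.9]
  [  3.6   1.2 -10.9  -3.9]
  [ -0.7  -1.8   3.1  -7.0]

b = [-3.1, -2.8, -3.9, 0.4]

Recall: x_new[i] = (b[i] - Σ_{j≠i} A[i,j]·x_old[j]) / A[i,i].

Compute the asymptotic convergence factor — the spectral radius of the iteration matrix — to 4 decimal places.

0.6162

A = D + L + U where D = diag(-5.5, -7.5, -10.9, -7).
Jacobi T = -D⁻¹(L+U): T[1,2] = -(1.3)/(-7.5) = +0.1733; T[1,1] = 0.
  T[0,:] = [+0.0000 -0.4000 -0.0545 -0.3455]
  T[1,:] = [-0.2400 +0.0000 +0.1733 -0.3867]
  T[2,:] = [+0.3303 +0.1101 +0.0000 -0.3578]
  T[3,:] = [-0.1000 -0.2571 +0.4429 +0.0000]
|roots of det(T-λI)|: 0.6162, 0.4628, 0.4628, 0.3530.
ρ = 0.6162; 0.6162 < 1: convergent.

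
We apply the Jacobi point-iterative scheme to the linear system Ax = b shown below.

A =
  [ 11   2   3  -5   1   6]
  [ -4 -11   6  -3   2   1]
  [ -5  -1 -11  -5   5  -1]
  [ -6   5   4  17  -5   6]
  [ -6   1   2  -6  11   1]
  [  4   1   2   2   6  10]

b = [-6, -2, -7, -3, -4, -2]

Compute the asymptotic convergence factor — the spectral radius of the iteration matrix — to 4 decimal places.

Let D = diag(11, -11, -11, 17, 11, 10); L, U the strict triangles.
Jacobi: T = -D⁻¹(L+U), T[0,2] = -(3)/(11) = -0.2727; T[0,0] = 0.
  T[0,:] = [+0.0000, -0.1818, -0.2727, +0.4545, -0.0909, -0.5455]
  T[1,:] = [-0.3636, +0.0000, +0.5455, -0.2727, +0.1818, +0.0909]
  T[2,:] = [-0.4545, -0.0909, +0.0000, -0.4545, +0.4545, -0.0909]
  T[3,:] = [+0.3529, -0.2941, -0.2353, +0.0000, +0.2941, -0.3529]
  T[4,:] = [+0.5455, -0.0909, -0.1818, +0.5455, +0.0000, -0.0909]
  T[5,:] = [-0.4000, -0.1000, -0.2000, -0.2000, -0.6000, +0.0000]
|roots of det(T-λI)|: 1.1562, 0.5151, 0.5151, 0.3612, 0.3080, 0.3080.
ρ(T) = max|λ| = 1.1562; 1.1562 > 1 ⇒ diverges.

1.1562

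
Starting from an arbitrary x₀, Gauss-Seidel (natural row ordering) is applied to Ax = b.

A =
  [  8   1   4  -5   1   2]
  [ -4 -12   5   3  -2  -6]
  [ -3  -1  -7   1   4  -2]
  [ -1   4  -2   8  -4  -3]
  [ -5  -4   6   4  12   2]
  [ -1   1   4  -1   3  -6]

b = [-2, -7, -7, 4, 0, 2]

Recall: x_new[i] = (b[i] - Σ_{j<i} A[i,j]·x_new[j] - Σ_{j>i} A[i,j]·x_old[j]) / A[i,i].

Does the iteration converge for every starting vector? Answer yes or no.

no

A = D + L + U where D = diag(8, -12, -7, 8, 12, -6).
GS T = -(D+L)⁻¹U: row 0 first, T[0,5] = -(2)/(8) = -0.2500; later rows by forward substitution.
  T[0,:] = [+0.0000, -0.1250, -0.5000, +0.6250, -0.1250, -0.2500]
  T[1,:] = [+0.0000, +0.0417, +0.5833, +0.0417, -0.1250, -0.4167]
  T[2,:] = [+0.0000, +0.0476, +0.1310, -0.1310, +0.6429, -0.1190]
  T[3,:] = [+0.0000, -0.0246, -0.3214, +0.0246, +0.7076, +0.5223]
  T[4,:] = [+0.0000, -0.0538, +0.0278, +0.3316, -0.6510, -0.5243]
  T[5,:] = [+0.0000, +0.0367, +0.3353, -0.0228, -0.0149, -0.4563]
|λ(T)| sorted: 1.1279, 0.2285, 0.2285, 0.0537, 0.0327, 0.0000.
ρ = 1.1279; 1.1279 > 1: divergent.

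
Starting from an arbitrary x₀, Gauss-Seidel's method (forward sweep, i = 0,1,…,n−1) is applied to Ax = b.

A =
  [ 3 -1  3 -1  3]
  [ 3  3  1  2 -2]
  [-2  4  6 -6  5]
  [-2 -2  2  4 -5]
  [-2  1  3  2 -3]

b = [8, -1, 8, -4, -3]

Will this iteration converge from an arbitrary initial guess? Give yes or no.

A = D + L + U where D = diag(3, 3, 6, 4, -3).
Gauss-Seidel: T = -(D+L)⁻¹U, row 0 first, T[0,3] = -(-1)/(3) = +0.3333; later rows by forward substitution.
  T[0,:] = [+0.0000 +0.3333 -1.0000 +0.3333 -1.0000]
  T[1,:] = [+0.0000 -0.3333 +0.6667 -1.0000 +1.6667]
  T[2,:] = [+0.0000 +0.3333 -0.7778 +1.7778 -2.2778]
  T[3,:] = [+0.0000 -0.1667 +0.2222 -1.2222 +2.7222]
  T[4,:] = [+0.0000 -0.1111 +0.2593 +0.4074 +0.7593]
|λ(T)| sorted: 1.5654, 1.1518, 1.1144, 0.0461, 0.0000.
ρ(T) = max|λ| = 1.5654; 1.5654 > 1: divergent.

no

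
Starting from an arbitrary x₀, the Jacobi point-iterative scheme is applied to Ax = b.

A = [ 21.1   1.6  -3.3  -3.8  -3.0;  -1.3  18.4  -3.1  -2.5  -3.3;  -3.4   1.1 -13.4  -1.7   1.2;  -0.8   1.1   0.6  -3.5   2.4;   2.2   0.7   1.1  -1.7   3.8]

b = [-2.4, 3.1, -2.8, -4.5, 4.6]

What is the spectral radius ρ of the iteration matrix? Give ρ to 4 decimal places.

A = D + L + U where D = diag(21.1, 18.4, -13.4, -3.5, 3.8).
Jacobi: T = -D⁻¹(L+U), T[1,0] = -(-1.3)/(18.4) = +0.0707; T[1,1] = 0.
  T[0,:] = [+0.0000  -0.0758  +0.1564  +0.1801  +0.1422]
  T[1,:] = [+0.0707  +0.0000  +0.1685  +0.1359  +0.1793]
  T[2,:] = [-0.2537  +0.0821  +0.0000  -0.1269  +0.0896]
  T[3,:] = [-0.2286  +0.3143  +0.1714  +0.0000  +0.6857]
  T[4,:] = [-0.5789  -0.1842  -0.2895  +0.4474  +0.0000]
|λ(T)| sorted: 0.5280, 0.3860, 0.3275, 0.3275, 0.0217.
ρ = 0.5280; 0.5280 < 1: convergent.

0.5280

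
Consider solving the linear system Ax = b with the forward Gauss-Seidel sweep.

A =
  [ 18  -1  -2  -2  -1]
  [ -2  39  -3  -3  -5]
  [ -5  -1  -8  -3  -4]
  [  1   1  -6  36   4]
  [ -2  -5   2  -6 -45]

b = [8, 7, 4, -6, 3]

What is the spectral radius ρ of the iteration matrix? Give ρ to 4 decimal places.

A = D + L + U where D = diag(18, 39, -8, 36, -45).
Gauss-Seidel: T = -(D+L)⁻¹U, row 0 first, T[0,2] = -(-2)/(18) = +0.1111; later rows by forward substitution.
  T[0,:] = [+0.0000 +0.0556 +0.1111 +0.1111 +0.0556]
  T[1,:] = [+0.0000 +0.0028 +0.0826 +0.0826 +0.1311]
  T[2,:] = [+0.0000 -0.0351 -0.0798 -0.4548 -0.5511]
  T[3,:] = [+0.0000 -0.0075 -0.0187 -0.0812 -0.2081]
  T[4,:] = [+0.0000 -0.0033 -0.0152 -0.0235 -0.0138]
moduli |λ_i(T)| = 0.2222, 0.0499, 0.0499, 0.0143, 0.0000.
ρ = 0.2222; 0.2222 < 1, so it converges for any x₀.

0.2222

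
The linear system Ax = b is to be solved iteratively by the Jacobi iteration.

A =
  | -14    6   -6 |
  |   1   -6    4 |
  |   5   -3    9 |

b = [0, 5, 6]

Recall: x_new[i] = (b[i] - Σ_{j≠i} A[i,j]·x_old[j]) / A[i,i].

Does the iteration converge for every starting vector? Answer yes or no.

A = D + L + U where D = diag(-14, -6, 9).
Jacobi T = -D⁻¹(L+U): T[0,1] = -(6)/(-14) = +0.4286; T[0,0] = 0.
  T[0,:] = [+0.0000 +0.4286 -0.4286]
  T[1,:] = [+0.1667 +0.0000 +0.6667]
  T[2,:] = [-0.5556 +0.3333 +0.0000]
moduli |λ_i(T)| = 0.8622, 0.4601, 0.4601.
ρ = 0.8622; 0.8622 < 1 ⇒ converges.

yes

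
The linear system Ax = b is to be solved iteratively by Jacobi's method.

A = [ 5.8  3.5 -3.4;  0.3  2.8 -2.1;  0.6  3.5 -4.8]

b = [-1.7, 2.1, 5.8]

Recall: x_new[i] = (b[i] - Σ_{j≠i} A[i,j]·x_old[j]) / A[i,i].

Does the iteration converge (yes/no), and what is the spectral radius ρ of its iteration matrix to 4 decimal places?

yes, ρ = 0.8940

Diagonal D = diag(5.8, 2.8, -4.8); L, U strict lower/upper.
T_J = -D⁻¹(L+U): T[0,1] = -(3.5)/(5.8) = -0.6034; T[0,0] = 0.
  T[0,:] = [+0.0000  -0.6034  +0.5862]
  T[1,:] = [-0.1071  +0.0000  +0.7500]
  T[2,:] = [+0.1250  +0.7292  +0.0000]
|roots of det(T-λI)|: 0.8940, 0.7391, 0.1549.
ρ(T) = max|λ| = 0.8940; 0.8940 < 1 ⇒ converges.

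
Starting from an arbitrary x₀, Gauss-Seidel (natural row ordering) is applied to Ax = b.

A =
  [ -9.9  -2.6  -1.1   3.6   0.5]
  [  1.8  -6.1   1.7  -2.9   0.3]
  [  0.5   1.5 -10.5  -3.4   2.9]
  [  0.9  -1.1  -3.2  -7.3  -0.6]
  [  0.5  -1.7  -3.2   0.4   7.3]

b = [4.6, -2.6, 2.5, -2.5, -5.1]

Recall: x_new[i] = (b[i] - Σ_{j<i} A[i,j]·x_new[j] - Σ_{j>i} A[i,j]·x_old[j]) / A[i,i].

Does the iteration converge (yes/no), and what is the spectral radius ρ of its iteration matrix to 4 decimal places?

Diagonal D = diag(-9.9, -6.1, -10.5, -7.3, 7.3); L, U strict lower/upper.
GS T = -(D+L)⁻¹U: row 0 first, T[0,4] = -(0.5)/(-9.9) = +0.0505; later rows by forward substitution.
  T[0,:] = [+0.0000, -0.2626, -0.1111, +0.3636, +0.0505]
  T[1,:] = [+0.0000, -0.0775, +0.2459, -0.3681, +0.0641]
  T[2,:] = [+0.0000, -0.0236, +0.0298, -0.3591, +0.2878]
  T[3,:] = [+0.0000, -0.0104, -0.0638, +0.2577, -0.2118]
  T[4,:] = [+0.0000, -0.0098, +0.0815, -0.2822, +0.1492]
|λ(T)| sorted: 0.5420, 0.0848, 0.0848, 0.0343, 0.0000.
ρ = 0.5420; 0.5420 < 1: convergent.

yes, ρ = 0.5420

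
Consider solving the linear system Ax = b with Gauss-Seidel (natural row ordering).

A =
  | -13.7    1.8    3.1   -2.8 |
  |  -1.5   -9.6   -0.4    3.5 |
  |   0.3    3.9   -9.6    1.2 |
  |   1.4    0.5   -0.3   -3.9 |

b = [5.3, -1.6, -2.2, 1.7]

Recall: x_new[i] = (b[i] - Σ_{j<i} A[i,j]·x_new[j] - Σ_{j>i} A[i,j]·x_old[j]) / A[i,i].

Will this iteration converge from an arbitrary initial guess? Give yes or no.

yes

Split A = D + L + U, D = diag(-13.7, -9.6, -9.6, -3.9).
GS T = -(D+L)⁻¹U: row 0 first, T[0,1] = -(1.8)/(-13.7) = +0.1314; later rows by forward substitution.
  T[0,:] = [+0.0000  +0.1314  +0.2263  -0.2044]
  T[1,:] = [+0.0000  -0.0205  -0.0770  +0.3965]
  T[2,:] = [+0.0000  -0.0042  -0.0242  +0.2797]
  T[3,:] = [+0.0000  +0.0449  +0.0732  -0.0440]
|eigenvalues of T|: 0.2422, 0.1464, 0.0069, 0.0000.
ρ = 0.2422; 0.2422 < 1, so it converges for any x₀.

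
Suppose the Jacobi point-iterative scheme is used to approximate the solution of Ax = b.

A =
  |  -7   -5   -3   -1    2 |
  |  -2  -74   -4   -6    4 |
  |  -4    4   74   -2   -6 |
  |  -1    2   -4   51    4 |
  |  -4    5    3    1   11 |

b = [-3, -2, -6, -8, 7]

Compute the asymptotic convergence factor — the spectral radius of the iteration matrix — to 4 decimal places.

A = D + L + U where D = diag(-7, -74, 74, 51, 11).
Jacobi: T = -D⁻¹(L+U), T[0,3] = -(-1)/(-7) = -0.1429; T[0,0] = 0.
  T[0,:] = [+0.0000  -0.7143  -0.4286  -0.1429  +0.2857]
  T[1,:] = [-0.0270  +0.0000  -0.0541  -0.0811  +0.0541]
  T[2,:] = [+0.0541  -0.0541  +0.0000  +0.0270  +0.0811]
  T[3,:] = [+0.0196  -0.0392  +0.0784  +0.0000  -0.0784]
  T[4,:] = [+0.3636  -0.4545  -0.2727  -0.0909  +0.0000]
|eigenvalues of T|: 0.3513, 0.2399, 0.2399, 0.1251, 0.0897.
ρ(T) = max|λ| = 0.3513; 0.3513 < 1, so it converges for any x₀.

0.3513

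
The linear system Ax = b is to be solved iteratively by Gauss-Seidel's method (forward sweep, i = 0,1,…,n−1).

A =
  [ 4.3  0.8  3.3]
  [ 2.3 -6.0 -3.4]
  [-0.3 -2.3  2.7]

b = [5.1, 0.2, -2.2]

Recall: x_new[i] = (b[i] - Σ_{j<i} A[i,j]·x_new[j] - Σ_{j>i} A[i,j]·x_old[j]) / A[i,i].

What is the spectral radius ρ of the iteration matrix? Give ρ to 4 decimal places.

Let D = diag(4.3, -6, 2.7); L, U the strict triangles.
GS T = -(D+L)⁻¹U: row 0 first, T[0,1] = -(0.8)/(4.3) = -0.1860; later rows by forward substitution.
  T[0,:] = [+0.0000 -0.1860 -0.7674]
  T[1,:] = [+0.0000 -0.0713 -0.8609]
  T[2,:] = [+0.0000 -0.0814 -0.8186]
|roots of det(T-λI)|: 0.9029, 0.0130, 0.0000.
spectral radius ρ = 0.9029; 0.9029 < 1 ⇒ converges.

0.9029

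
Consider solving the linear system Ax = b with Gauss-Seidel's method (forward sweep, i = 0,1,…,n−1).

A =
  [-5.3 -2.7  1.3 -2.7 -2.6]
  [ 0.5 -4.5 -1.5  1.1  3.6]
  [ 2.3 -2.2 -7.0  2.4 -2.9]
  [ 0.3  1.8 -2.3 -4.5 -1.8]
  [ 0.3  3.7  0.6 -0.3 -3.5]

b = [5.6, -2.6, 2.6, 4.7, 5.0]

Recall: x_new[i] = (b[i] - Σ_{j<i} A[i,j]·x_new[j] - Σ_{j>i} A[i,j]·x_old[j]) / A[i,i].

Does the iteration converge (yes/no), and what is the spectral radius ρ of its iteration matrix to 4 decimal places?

Split A = D + L + U, D = diag(-5.3, -4.5, -7, -4.5, -3.5).
T_GS = -(D+L)⁻¹U: row 0 first, T[0,1] = -(-2.7)/(-5.3) = -0.5094; later rows by forward substitution.
  T[0,:] = [+0.0000  -0.5094  +0.2453  -0.5094  -0.4906]
  T[1,:] = [+0.0000  -0.0566  -0.3061  +0.1878  +0.7455]
  T[2,:] = [+0.0000  -0.1496  +0.1768  +0.1164  -0.8098]
  T[3,:] = [+0.0000  +0.0199  -0.1964  -0.0183  +0.2794]
  T[4,:] = [+0.0000  -0.1309  -0.2554  +0.1764  +0.5833]
|λ(T)| sorted: 0.8653, 0.1856, 0.1856, 0.0670, 0.0000.
ρ(T) = max|λ| = 0.8653; 0.8653 < 1, so it converges for any x₀.

yes, ρ = 0.8653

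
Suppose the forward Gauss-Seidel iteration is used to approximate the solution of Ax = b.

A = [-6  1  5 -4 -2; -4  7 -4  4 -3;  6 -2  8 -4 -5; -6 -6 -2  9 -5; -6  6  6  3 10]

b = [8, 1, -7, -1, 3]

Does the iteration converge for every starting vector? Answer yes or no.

no

A = D + L + U where D = diag(-6, 7, 8, 9, 10).
Gauss-Seidel: T = -(D+L)⁻¹U, row 0 first, T[0,4] = -(-2)/(-6) = -0.3333; later rows by forward substitution.
  T[0,:] = [+0.0000 +0.1667 +0.8333 -0.6667 -0.3333]
  T[1,:] = [+0.0000 +0.0952 +1.0476 -0.9524 +0.2381]
  T[2,:] = [+0.0000 -0.1012 -0.3631 +0.7619 +0.9345]
  T[3,:] = [+0.0000 +0.1521 +1.1733 -0.9101 +0.6997]
  T[4,:] = [+0.0000 +0.0579 -0.2627 -0.0127 -1.1135]
|λ(T)| sorted: 1.3874, 1.0257, 0.1827, 0.0611, 0.0000.
ρ = 1.3874; 1.3874 > 1, so it fails to converge.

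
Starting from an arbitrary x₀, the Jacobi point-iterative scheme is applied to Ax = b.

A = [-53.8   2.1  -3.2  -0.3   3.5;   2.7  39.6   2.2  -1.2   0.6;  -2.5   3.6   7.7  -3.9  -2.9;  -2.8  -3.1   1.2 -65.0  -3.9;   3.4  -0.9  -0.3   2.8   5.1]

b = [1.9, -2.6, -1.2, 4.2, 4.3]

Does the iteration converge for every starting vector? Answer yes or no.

yes

A = D + L + U where D = diag(-53.8, 39.6, 7.7, -65, 5.1).
Jacobi T = -D⁻¹(L+U): T[2,4] = -(-2.9)/(7.7) = +0.3766; T[2,2] = 0.
  T[0,:] = [+0.0000, +0.0390, -0.0595, -0.0056, +0.0651]
  T[1,:] = [-0.0682, +0.0000, -0.0556, +0.0303, -0.0152]
  T[2,:] = [+0.3247, -0.4675, +0.0000, +0.5065, +0.3766]
  T[3,:] = [-0.0431, -0.0477, +0.0185, +0.0000, -0.0600]
  T[4,:] = [-0.6667, +0.1765, +0.0588, -0.5490, +0.0000]
moduli |λ_i(T)| = 0.2379, 0.1877, 0.1877, 0.0937, 0.0937.
ρ(T) = max|λ| = 0.2379; 0.2379 < 1 ⇒ converges.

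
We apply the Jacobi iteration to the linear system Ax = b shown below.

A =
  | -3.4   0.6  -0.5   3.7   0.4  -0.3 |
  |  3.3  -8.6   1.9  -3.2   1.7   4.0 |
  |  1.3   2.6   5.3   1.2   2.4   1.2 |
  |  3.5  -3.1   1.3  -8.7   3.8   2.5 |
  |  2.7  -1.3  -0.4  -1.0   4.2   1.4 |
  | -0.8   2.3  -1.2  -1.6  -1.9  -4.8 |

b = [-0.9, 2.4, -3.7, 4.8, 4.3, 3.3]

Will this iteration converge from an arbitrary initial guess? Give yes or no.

Diagonal D = diag(-3.4, -8.6, 5.3, -8.7, 4.2, -4.8); L, U strict lower/upper.
Jacobi T = -D⁻¹(L+U): T[1,2] = -(1.9)/(-8.6) = +0.2209; T[1,1] = 0.
  T[0,:] = [+0.0000, +0.1765, -0.1471, +1.0882, +0.1176, -0.0882]
  T[1,:] = [+0.3837, +0.0000, +0.2209, -0.3721, +0.1977, +0.4651]
  T[2,:] = [-0.2453, -0.4906, +0.0000, -0.2264, -0.4528, -0.2264]
  T[3,:] = [+0.4023, -0.3563, +0.1494, +0.0000, +0.4368, +0.2874]
  T[4,:] = [-0.6429, +0.3095, +0.0952, +0.2381, +0.0000, -0.3333]
  T[5,:] = [-0.1667, +0.4792, -0.2500, -0.3333, -0.3958, +0.0000]
moduli |λ_i(T)| = 1.2929, 0.5574, 0.5273, 0.5273, 0.1977, 0.1977.
ρ = 1.2929; 1.2929 > 1, so it fails to converge.

no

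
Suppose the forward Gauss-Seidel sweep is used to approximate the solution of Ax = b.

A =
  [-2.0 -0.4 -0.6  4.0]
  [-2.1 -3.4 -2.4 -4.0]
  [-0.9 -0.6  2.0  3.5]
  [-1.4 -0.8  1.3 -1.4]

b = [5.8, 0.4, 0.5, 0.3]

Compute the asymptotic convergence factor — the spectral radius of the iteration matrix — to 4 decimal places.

A = D + L + U where D = diag(-2, -3.4, 2, -1.4).
Gauss-Seidel: T = -(D+L)⁻¹U, row 0 first, T[0,2] = -(-0.6)/(-2) = -0.3000; later rows by forward substitution.
  T[0,:] = [+0.0000  -0.2000  -0.3000  +2.0000]
  T[1,:] = [+0.0000  +0.1235  -0.5206  -2.4118]
  T[2,:] = [+0.0000  -0.0529  -0.2912  -1.5735]
  T[3,:] = [+0.0000  +0.0803  +0.3271  -2.0830]
eigenvalue magnitudes: 1.4435, 0.9815, 0.1744, 0.0000.
spectral radius ρ = 1.4435; 1.4435 > 1, so it fails to converge.

1.4435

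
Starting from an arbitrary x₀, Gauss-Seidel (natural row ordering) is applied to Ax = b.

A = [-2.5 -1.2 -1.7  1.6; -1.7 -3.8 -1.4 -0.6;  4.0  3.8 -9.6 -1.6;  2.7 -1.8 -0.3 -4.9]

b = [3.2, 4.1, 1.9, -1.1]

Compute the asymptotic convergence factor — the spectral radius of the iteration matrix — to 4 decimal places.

0.7806

Diagonal D = diag(-2.5, -3.8, -9.6, -4.9); L, U strict lower/upper.
Gauss-Seidel: T = -(D+L)⁻¹U, row 0 first, T[0,3] = -(1.6)/(-2.5) = +0.6400; later rows by forward substitution.
  T[0,:] = [+0.0000 -0.4800 -0.6800 +0.6400]
  T[1,:] = [+0.0000 +0.2147 -0.0642 -0.4442]
  T[2,:] = [+0.0000 -0.1150 -0.3088 -0.0758]
  T[3,:] = [+0.0000 -0.3363 -0.3322 +0.5205]
|eigenvalues of T|: 0.7806, 0.4054, 0.0513, 0.0000.
ρ(T) = max|λ| = 0.7806; 0.7806 < 1: convergent.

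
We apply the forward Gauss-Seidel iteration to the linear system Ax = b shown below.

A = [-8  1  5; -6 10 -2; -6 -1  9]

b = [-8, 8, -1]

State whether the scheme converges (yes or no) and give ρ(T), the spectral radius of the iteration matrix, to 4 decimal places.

Split A = D + L + U, D = diag(-8, 10, 9).
T_GS = -(D+L)⁻¹U: row 0 first, T[0,2] = -(5)/(-8) = +0.6250; later rows by forward substitution.
  T[0,:] = [+0.0000, +0.1250, +0.6250]
  T[1,:] = [+0.0000, +0.0750, +0.5750]
  T[2,:] = [+0.0000, +0.0917, +0.4806]
|λ(T)| sorted: 0.5841, 0.0285, 0.0000.
ρ(T) = max|λ| = 0.5841; 0.5841 < 1 ⇒ converges.

yes, ρ = 0.5841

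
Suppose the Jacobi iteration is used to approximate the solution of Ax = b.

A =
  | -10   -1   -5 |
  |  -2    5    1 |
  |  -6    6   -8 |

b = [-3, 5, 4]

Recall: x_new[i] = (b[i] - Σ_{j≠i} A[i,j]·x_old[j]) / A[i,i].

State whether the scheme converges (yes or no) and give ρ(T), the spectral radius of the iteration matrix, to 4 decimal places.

Let D = diag(-10, 5, -8); L, U the strict triangles.
Jacobi T = -D⁻¹(L+U): T[2,1] = -(6)/(-8) = +0.7500; T[2,2] = 0.
  T[0,:] = [+0.0000, -0.1000, -0.5000]
  T[1,:] = [+0.4000, +0.0000, -0.2000]
  T[2,:] = [-0.7500, +0.7500, +0.0000]
|roots of det(T-λI)|: 0.6596, 0.5001, 0.5001.
ρ = 0.6596; 0.6596 < 1: convergent.

yes, ρ = 0.6596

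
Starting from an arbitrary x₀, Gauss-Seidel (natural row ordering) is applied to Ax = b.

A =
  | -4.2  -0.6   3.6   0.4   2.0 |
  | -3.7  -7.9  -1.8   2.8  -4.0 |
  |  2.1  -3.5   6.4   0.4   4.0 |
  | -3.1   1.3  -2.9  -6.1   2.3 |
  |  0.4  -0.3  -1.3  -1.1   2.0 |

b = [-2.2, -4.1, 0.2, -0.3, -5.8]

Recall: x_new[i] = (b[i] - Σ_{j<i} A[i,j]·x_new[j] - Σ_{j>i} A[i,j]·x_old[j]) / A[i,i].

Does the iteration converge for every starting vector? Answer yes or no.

Let D = diag(-4.2, -7.9, 6.4, -6.1, 2); L, U the strict triangles.
T_GS = -(D+L)⁻¹U: row 0 first, T[0,1] = -(-0.6)/(-4.2) = -0.1429; later rows by forward substitution.
  T[0,:] = [+0.0000  -0.1429  +0.8571  +0.0952  +0.4762]
  T[1,:] = [+0.0000  +0.0669  -0.6293  +0.3098  -0.7294]
  T[2,:] = [+0.0000  +0.0835  -0.6254  +0.0757  -1.1801]
  T[3,:] = [+0.0000  +0.0472  -0.2724  -0.0184  +0.5407]
  T[4,:] = [+0.0000  +0.1188  -0.8221  +0.0665  -0.6744]
moduli |λ_i(T)| = 1.5567, 0.3799, 0.0707, 0.0037, 0.0000.
spectral radius ρ = 1.5567; 1.5567 > 1: divergent.

no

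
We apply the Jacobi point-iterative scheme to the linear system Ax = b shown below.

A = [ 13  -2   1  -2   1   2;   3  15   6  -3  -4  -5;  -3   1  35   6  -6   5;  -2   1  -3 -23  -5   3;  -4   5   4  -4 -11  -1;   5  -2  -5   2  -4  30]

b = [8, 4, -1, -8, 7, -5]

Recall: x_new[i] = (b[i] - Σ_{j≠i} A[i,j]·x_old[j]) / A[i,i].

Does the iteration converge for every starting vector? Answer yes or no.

Diagonal D = diag(13, 15, 35, -23, -11, 30); L, U strict lower/upper.
Jacobi T = -D⁻¹(L+U): T[3,0] = -(-2)/(-23) = -0.0870; T[3,3] = 0.
  T[0,:] = [+0.0000 +0.1538 -0.0769 +0.1538 -0.0769 -0.1538]
  T[1,:] = [-0.2000 +0.0000 -0.4000 +0.2000 +0.2667 +0.3333]
  T[2,:] = [+0.0857 -0.0286 +0.0000 -0.1714 +0.1714 -0.1429]
  T[3,:] = [-0.0870 +0.0435 -0.1304 +0.0000 -0.2174 +0.1304]
  T[4,:] = [-0.3636 +0.4545 +0.3636 -0.3636 +0.0000 -0.0909]
  T[5,:] = [-0.1667 +0.0667 +0.1667 -0.0667 +0.1333 +0.0000]
eigenvalue magnitudes: 0.5973, 0.5072, 0.3147, 0.3147, 0.1726, 0.0816.
spectral radius ρ = 0.5973; 0.5973 < 1, so it converges for any x₀.

yes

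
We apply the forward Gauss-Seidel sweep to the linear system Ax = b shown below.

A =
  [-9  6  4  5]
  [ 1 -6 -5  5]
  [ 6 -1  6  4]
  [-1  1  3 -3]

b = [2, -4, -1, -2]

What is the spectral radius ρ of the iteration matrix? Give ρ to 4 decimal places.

1.6791

Split A = D + L + U, D = diag(-9, -6, 6, -3).
GS T = -(D+L)⁻¹U: row 0 first, T[0,2] = -(4)/(-9) = +0.4444; later rows by forward substitution.
  T[0,:] = [+0.0000, +0.6667, +0.4444, +0.5556]
  T[1,:] = [+0.0000, +0.1111, -0.7593, +0.9259]
  T[2,:] = [+0.0000, -0.6481, -0.5710, -1.0679]
  T[3,:] = [+0.0000, -0.8333, -0.9722, -0.9444]
|roots of det(T-λI)|: 1.6791, 0.2712, 0.2712, 0.0000.
ρ(T) = max|λ| = 1.6791; 1.6791 > 1: divergent.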